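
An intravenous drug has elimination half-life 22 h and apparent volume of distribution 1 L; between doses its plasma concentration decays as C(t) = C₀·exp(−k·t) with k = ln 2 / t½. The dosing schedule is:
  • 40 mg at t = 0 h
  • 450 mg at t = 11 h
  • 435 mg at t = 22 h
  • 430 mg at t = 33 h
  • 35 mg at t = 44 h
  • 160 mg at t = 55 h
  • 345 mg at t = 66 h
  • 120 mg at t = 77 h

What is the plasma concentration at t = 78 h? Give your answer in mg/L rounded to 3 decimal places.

k = ln 2 / 22 = 0.03151 per h
Dose 1 (40 mg at t=0 h): 40·exp(−0.03151·78) = 3.426 mg/L
Dose 2 (450 mg at t=11 h): 450·exp(−0.03151·67) = 54.505 mg/L
Dose 3 (435 mg at t=22 h): 435·exp(−0.03151·56) = 74.513 mg/L
Dose 4 (430 mg at t=33 h): 430·exp(−0.03151·45) = 104.166 mg/L
Dose 5 (35 mg at t=44 h): 35·exp(−0.03151·34) = 11.991 mg/L
Dose 6 (160 mg at t=55 h): 160·exp(−0.03151·23) = 77.519 mg/L
Dose 7 (345 mg at t=66 h): 345·exp(−0.03151·12) = 236.386 mg/L
Dose 8 (120 mg at t=77 h): 120·exp(−0.03151·1) = 116.278 mg/L
C(78) = 3.426 + 54.505 + 74.513 + 104.166 + 11.991 + 77.519 + 236.386 + 116.278 = 678.783 mg/L

678.783 mg/L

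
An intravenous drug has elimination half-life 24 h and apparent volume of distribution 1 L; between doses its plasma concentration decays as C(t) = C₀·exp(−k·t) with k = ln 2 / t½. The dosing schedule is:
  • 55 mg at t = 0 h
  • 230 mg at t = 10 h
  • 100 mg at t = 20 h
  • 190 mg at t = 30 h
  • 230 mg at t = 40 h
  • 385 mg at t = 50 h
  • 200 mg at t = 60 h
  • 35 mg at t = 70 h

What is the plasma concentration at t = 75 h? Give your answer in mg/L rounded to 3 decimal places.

544.417 mg/L

k = ln 2 / 24 = 0.02888 per h
Dose 1 (55 mg at t=0 h): 55·exp(−0.02888·75) = 6.304 mg/L
Dose 2 (230 mg at t=10 h): 230·exp(−0.02888·65) = 35.192 mg/L
Dose 3 (100 mg at t=20 h): 100·exp(−0.02888·55) = 20.424 mg/L
Dose 4 (190 mg at t=30 h): 190·exp(−0.02888·45) = 51.799 mg/L
Dose 5 (230 mg at t=40 h): 230·exp(−0.02888·35) = 83.700 mg/L
Dose 6 (385 mg at t=50 h): 385·exp(−0.02888·25) = 187.020 mg/L
Dose 7 (200 mg at t=60 h): 200·exp(−0.02888·15) = 129.684 mg/L
Dose 8 (35 mg at t=70 h): 35·exp(−0.02888·5) = 30.294 mg/L
C(75) = 6.304 + 35.192 + 20.424 + 51.799 + 83.700 + 187.020 + 129.684 + 30.294 = 544.417 mg/L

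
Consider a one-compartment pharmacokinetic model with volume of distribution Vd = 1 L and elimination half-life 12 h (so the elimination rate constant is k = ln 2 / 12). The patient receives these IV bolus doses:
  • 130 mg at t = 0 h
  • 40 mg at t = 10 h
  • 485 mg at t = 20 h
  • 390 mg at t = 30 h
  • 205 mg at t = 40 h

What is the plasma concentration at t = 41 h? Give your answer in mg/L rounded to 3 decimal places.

k = ln 2 / 12 = 0.05776 per h
Dose 1 (130 mg at t=0 h): 130·exp(−0.05776·41) = 12.174 mg/L
Dose 2 (40 mg at t=10 h): 40·exp(−0.05776·31) = 6.674 mg/L
Dose 3 (485 mg at t=20 h): 485·exp(−0.05776·21) = 144.191 mg/L
Dose 4 (390 mg at t=30 h): 390·exp(−0.05776·11) = 206.595 mg/L
Dose 5 (205 mg at t=40 h): 205·exp(−0.05776·1) = 193.494 mg/L
C(41) = 12.174 + 6.674 + 144.191 + 206.595 + 193.494 = 563.129 mg/L

563.129 mg/L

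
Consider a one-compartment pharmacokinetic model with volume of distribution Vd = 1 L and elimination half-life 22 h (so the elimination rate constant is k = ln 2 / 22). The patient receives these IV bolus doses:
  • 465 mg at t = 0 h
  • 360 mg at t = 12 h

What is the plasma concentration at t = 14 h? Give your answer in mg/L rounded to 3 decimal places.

637.165 mg/L

k = ln 2 / 22 = 0.03151 per h
Dose 1 (465 mg at t=0 h): 465·exp(−0.03151·14) = 299.150 mg/L
Dose 2 (360 mg at t=12 h): 360·exp(−0.03151·2) = 338.015 mg/L
C(14) = 299.150 + 338.015 = 637.165 mg/L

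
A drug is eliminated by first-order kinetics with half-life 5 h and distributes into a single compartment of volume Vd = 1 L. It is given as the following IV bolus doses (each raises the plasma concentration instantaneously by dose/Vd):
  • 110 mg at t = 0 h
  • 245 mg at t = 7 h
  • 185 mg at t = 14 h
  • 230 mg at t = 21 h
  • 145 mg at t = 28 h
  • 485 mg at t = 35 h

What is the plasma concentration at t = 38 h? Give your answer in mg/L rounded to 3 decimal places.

388.560 mg/L

k = ln 2 / 5 = 0.13863 per h
Dose 1 (110 mg at t=0 h): 110·exp(−0.13863·38) = 0.567 mg/L
Dose 2 (245 mg at t=7 h): 245·exp(−0.13863·31) = 3.333 mg/L
Dose 3 (185 mg at t=14 h): 185·exp(−0.13863·24) = 6.641 mg/L
Dose 4 (230 mg at t=21 h): 230·exp(−0.13863·17) = 21.788 mg/L
Dose 5 (145 mg at t=28 h): 145·exp(−0.13863·10) = 36.250 mg/L
Dose 6 (485 mg at t=35 h): 485·exp(−0.13863·3) = 319.981 mg/L
C(38) = 0.567 + 3.333 + 6.641 + 21.788 + 36.250 + 319.981 = 388.560 mg/L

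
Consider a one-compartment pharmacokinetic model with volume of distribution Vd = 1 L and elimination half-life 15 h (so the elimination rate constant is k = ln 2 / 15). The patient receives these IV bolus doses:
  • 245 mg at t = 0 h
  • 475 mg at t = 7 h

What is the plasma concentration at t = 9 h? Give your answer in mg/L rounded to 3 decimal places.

k = ln 2 / 15 = 0.04621 per h
Dose 1 (245 mg at t=0 h): 245·exp(−0.04621·9) = 161.640 mg/L
Dose 2 (475 mg at t=7 h): 475·exp(−0.04621·2) = 433.068 mg/L
C(9) = 161.640 + 433.068 = 594.708 mg/L

594.708 mg/L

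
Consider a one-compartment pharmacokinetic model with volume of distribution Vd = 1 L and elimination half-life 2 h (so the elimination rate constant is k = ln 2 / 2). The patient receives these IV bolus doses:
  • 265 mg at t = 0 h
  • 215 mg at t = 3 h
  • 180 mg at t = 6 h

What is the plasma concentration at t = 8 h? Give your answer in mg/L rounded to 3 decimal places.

k = ln 2 / 2 = 0.34657 per h
Dose 1 (265 mg at t=0 h): 265·exp(−0.34657·8) = 16.562 mg/L
Dose 2 (215 mg at t=3 h): 215·exp(−0.34657·5) = 38.007 mg/L
Dose 3 (180 mg at t=6 h): 180·exp(−0.34657·2) = 90.000 mg/L
C(8) = 16.562 + 38.007 + 90.000 = 144.569 mg/L

144.569 mg/L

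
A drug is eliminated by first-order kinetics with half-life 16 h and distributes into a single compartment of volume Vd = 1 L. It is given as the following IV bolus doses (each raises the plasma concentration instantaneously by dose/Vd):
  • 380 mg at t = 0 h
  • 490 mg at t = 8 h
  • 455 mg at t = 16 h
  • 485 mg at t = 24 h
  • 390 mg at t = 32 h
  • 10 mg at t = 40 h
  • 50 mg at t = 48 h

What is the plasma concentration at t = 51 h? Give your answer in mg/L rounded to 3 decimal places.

589.587 mg/L

k = ln 2 / 16 = 0.04332 per h
Dose 1 (380 mg at t=0 h): 380·exp(−0.04332·51) = 41.711 mg/L
Dose 2 (490 mg at t=8 h): 490·exp(−0.04332·43) = 76.064 mg/L
Dose 3 (455 mg at t=16 h): 455·exp(−0.04332·35) = 99.887 mg/L
Dose 4 (485 mg at t=24 h): 485·exp(−0.04332·27) = 150.575 mg/L
Dose 5 (390 mg at t=32 h): 390·exp(−0.04332·19) = 171.235 mg/L
Dose 6 (10 mg at t=40 h): 10·exp(−0.04332·11) = 6.209 mg/L
Dose 7 (50 mg at t=48 h): 50·exp(−0.04332·3) = 43.906 mg/L
C(51) = 41.711 + 76.064 + 99.887 + 150.575 + 171.235 + 6.209 + 43.906 = 589.587 mg/L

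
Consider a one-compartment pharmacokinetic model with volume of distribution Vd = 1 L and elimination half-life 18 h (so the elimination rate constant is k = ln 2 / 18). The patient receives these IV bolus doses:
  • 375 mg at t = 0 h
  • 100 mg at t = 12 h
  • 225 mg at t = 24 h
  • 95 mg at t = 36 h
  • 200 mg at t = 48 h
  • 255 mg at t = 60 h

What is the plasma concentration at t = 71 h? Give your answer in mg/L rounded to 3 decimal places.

345.610 mg/L

k = ln 2 / 18 = 0.03851 per h
Dose 1 (375 mg at t=0 h): 375·exp(−0.03851·71) = 24.358 mg/L
Dose 2 (100 mg at t=12 h): 100·exp(−0.03851·59) = 10.311 mg/L
Dose 3 (225 mg at t=24 h): 225·exp(−0.03851·47) = 36.826 mg/L
Dose 4 (95 mg at t=36 h): 95·exp(−0.03851·35) = 24.682 mg/L
Dose 5 (200 mg at t=48 h): 200·exp(−0.03851·23) = 82.486 mg/L
Dose 6 (255 mg at t=60 h): 255·exp(−0.03851·11) = 166.947 mg/L
C(71) = 24.358 + 10.311 + 36.826 + 24.682 + 82.486 + 166.947 = 345.610 mg/L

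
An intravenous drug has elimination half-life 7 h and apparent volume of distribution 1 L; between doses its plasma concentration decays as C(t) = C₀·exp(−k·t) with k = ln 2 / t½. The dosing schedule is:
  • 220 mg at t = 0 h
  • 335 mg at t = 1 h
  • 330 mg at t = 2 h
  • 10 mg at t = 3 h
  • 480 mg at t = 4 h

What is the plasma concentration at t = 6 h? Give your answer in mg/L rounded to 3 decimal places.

948.899 mg/L

k = ln 2 / 7 = 0.09902 per h
Dose 1 (220 mg at t=0 h): 220·exp(−0.09902·6) = 121.450 mg/L
Dose 2 (335 mg at t=1 h): 335·exp(−0.09902·5) = 204.185 mg/L
Dose 3 (330 mg at t=2 h): 330·exp(−0.09902·4) = 222.074 mg/L
Dose 4 (10 mg at t=3 h): 10·exp(−0.09902·3) = 7.430 mg/L
Dose 5 (480 mg at t=4 h): 480·exp(−0.09902·2) = 393.761 mg/L
C(6) = 121.450 + 204.185 + 222.074 + 7.430 + 393.761 = 948.899 mg/L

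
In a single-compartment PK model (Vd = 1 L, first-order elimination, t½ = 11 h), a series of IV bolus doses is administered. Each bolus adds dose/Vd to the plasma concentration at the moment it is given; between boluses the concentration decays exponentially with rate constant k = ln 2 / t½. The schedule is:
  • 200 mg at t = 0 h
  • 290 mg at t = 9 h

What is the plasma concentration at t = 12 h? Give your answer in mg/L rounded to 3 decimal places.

333.942 mg/L

k = ln 2 / 11 = 0.06301 per h
Dose 1 (200 mg at t=0 h): 200·exp(−0.06301·12) = 93.893 mg/L
Dose 2 (290 mg at t=9 h): 290·exp(−0.06301·3) = 240.048 mg/L
C(12) = 93.893 + 240.048 = 333.942 mg/L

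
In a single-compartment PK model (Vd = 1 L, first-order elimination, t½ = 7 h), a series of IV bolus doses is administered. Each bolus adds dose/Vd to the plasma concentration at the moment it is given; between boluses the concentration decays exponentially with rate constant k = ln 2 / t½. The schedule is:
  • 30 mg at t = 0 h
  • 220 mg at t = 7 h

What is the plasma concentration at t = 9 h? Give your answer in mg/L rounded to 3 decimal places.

k = ln 2 / 7 = 0.09902 per h
Dose 1 (30 mg at t=0 h): 30·exp(−0.09902·9) = 12.305 mg/L
Dose 2 (220 mg at t=7 h): 220·exp(−0.09902·2) = 180.474 mg/L
C(9) = 12.305 + 180.474 = 192.779 mg/L

192.779 mg/L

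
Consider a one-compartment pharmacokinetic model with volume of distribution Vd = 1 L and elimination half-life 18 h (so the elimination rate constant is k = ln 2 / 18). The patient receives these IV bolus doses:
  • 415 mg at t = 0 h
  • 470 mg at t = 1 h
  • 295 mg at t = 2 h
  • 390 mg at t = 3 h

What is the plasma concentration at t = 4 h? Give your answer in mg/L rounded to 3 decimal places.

k = ln 2 / 18 = 0.03851 per h
Dose 1 (415 mg at t=0 h): 415·exp(−0.03851·4) = 355.756 mg/L
Dose 2 (470 mg at t=1 h): 470·exp(−0.03851·3) = 418.722 mg/L
Dose 3 (295 mg at t=2 h): 295·exp(−0.03851·2) = 273.133 mg/L
Dose 4 (390 mg at t=3 h): 390·exp(−0.03851·1) = 375.267 mg/L
C(4) = 355.756 + 418.722 + 273.133 + 375.267 = 1422.879 mg/L

1422.879 mg/L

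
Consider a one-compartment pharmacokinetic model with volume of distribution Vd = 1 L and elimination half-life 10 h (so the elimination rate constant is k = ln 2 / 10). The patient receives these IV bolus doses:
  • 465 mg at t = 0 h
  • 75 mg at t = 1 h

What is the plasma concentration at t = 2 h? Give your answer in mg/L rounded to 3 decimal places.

474.783 mg/L

k = ln 2 / 10 = 0.06931 per h
Dose 1 (465 mg at t=0 h): 465·exp(−0.06931·2) = 404.806 mg/L
Dose 2 (75 mg at t=1 h): 75·exp(−0.06931·1) = 69.977 mg/L
C(2) = 404.806 + 69.977 = 474.783 mg/L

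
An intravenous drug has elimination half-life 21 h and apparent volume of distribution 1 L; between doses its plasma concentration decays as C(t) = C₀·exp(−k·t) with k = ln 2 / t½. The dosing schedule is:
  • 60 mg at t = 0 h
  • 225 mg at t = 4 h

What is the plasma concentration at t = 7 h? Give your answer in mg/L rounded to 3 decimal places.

k = ln 2 / 21 = 0.03301 per h
Dose 1 (60 mg at t=0 h): 60·exp(−0.03301·7) = 47.622 mg/L
Dose 2 (225 mg at t=4 h): 225·exp(−0.03301·3) = 203.788 mg/L
C(7) = 47.622 + 203.788 = 251.410 mg/L

251.410 mg/L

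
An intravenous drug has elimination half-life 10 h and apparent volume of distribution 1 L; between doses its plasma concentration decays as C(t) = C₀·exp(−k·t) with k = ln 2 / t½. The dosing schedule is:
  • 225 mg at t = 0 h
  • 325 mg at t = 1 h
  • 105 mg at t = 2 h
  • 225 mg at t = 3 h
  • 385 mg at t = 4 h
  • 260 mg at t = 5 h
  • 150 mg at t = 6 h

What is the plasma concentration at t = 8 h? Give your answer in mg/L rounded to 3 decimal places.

1191.206 mg/L

k = ln 2 / 10 = 0.06931 per h
Dose 1 (225 mg at t=0 h): 225·exp(−0.06931·8) = 129.229 mg/L
Dose 2 (325 mg at t=1 h): 325·exp(−0.06931·7) = 200.061 mg/L
Dose 3 (105 mg at t=2 h): 105·exp(−0.06931·6) = 69.274 mg/L
Dose 4 (225 mg at t=3 h): 225·exp(−0.06931·5) = 159.099 mg/L
Dose 5 (385 mg at t=4 h): 385·exp(−0.06931·4) = 291.775 mg/L
Dose 6 (260 mg at t=5 h): 260·exp(−0.06931·3) = 211.186 mg/L
Dose 7 (150 mg at t=6 h): 150·exp(−0.06931·2) = 130.583 mg/L
C(8) = 129.229 + 200.061 + 69.274 + 159.099 + 291.775 + 211.186 + 130.583 = 1191.206 mg/L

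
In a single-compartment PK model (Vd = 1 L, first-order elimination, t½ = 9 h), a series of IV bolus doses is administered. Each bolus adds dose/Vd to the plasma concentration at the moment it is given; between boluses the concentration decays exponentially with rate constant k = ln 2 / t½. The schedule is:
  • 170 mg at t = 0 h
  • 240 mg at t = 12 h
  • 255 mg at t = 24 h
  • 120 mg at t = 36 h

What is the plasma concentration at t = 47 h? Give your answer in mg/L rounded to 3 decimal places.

k = ln 2 / 9 = 0.07702 per h
Dose 1 (170 mg at t=0 h): 170·exp(−0.07702·47) = 4.554 mg/L
Dose 2 (240 mg at t=12 h): 240·exp(−0.07702·35) = 16.201 mg/L
Dose 3 (255 mg at t=24 h): 255·exp(−0.07702·23) = 43.375 mg/L
Dose 4 (120 mg at t=36 h): 120·exp(−0.07702·11) = 51.435 mg/L
C(47) = 4.554 + 16.201 + 43.375 + 51.435 = 115.565 mg/L

115.565 mg/L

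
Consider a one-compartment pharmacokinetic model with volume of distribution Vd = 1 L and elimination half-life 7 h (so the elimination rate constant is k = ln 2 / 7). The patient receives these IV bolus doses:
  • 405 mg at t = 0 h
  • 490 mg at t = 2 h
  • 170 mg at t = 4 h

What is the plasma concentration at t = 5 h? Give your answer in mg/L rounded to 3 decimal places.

k = ln 2 / 7 = 0.09902 per h
Dose 1 (405 mg at t=0 h): 405·exp(−0.09902·5) = 246.850 mg/L
Dose 2 (490 mg at t=2 h): 490·exp(−0.09902·3) = 364.069 mg/L
Dose 3 (170 mg at t=4 h): 170·exp(−0.09902·1) = 153.973 mg/L
C(5) = 246.850 + 364.069 + 153.973 = 764.892 mg/L

764.892 mg/L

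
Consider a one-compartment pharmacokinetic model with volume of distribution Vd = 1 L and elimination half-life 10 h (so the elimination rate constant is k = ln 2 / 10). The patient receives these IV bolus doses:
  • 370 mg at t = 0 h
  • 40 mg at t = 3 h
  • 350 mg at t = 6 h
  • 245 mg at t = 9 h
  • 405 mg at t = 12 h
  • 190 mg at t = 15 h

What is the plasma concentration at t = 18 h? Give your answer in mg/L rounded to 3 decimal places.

k = ln 2 / 10 = 0.06931 per h
Dose 1 (370 mg at t=0 h): 370·exp(−0.06931·18) = 106.255 mg/L
Dose 2 (40 mg at t=3 h): 40·exp(−0.06931·15) = 14.142 mg/L
Dose 3 (350 mg at t=6 h): 350·exp(−0.06931·12) = 152.346 mg/L
Dose 4 (245 mg at t=9 h): 245·exp(−0.06931·9) = 131.292 mg/L
Dose 5 (405 mg at t=12 h): 405·exp(−0.06931·6) = 267.200 mg/L
Dose 6 (190 mg at t=15 h): 190·exp(−0.06931·3) = 154.328 mg/L
C(18) = 106.255 + 14.142 + 152.346 + 131.292 + 267.200 + 154.328 = 825.564 mg/L

825.564 mg/L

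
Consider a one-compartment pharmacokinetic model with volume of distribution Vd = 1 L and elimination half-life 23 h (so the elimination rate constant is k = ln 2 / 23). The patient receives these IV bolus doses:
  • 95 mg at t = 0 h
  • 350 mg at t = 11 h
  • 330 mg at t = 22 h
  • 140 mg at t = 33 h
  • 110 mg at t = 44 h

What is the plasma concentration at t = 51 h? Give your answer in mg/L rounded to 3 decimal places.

k = ln 2 / 23 = 0.03014 per h
Dose 1 (95 mg at t=0 h): 95·exp(−0.03014·51) = 20.428 mg/L
Dose 2 (350 mg at t=11 h): 350·exp(−0.03014·40) = 104.843 mg/L
Dose 3 (330 mg at t=22 h): 330·exp(−0.03014·29) = 137.706 mg/L
Dose 4 (140 mg at t=33 h): 140·exp(−0.03014·18) = 81.384 mg/L
Dose 5 (110 mg at t=44 h): 110·exp(−0.03014·7) = 89.079 mg/L
C(51) = 20.428 + 104.843 + 137.706 + 81.384 + 89.079 = 433.440 mg/L

433.440 mg/L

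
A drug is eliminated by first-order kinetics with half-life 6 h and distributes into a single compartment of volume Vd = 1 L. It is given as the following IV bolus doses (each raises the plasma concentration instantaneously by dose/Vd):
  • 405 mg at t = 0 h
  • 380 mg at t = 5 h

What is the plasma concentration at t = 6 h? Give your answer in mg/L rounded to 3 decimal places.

k = ln 2 / 6 = 0.11552 per h
Dose 1 (405 mg at t=0 h): 405·exp(−0.11552·6) = 202.500 mg/L
Dose 2 (380 mg at t=5 h): 380·exp(−0.11552·1) = 338.542 mg/L
C(6) = 202.500 + 338.542 = 541.042 mg/L

541.042 mg/L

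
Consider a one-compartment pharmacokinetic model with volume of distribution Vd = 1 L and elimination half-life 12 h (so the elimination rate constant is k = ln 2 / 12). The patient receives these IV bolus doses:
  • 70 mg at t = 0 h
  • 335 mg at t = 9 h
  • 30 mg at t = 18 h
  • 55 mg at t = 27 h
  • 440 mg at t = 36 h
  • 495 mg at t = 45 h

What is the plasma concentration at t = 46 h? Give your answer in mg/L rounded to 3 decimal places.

782.902 mg/L

k = ln 2 / 12 = 0.05776 per h
Dose 1 (70 mg at t=0 h): 70·exp(−0.05776·46) = 4.911 mg/L
Dose 2 (335 mg at t=9 h): 335·exp(−0.05776·37) = 39.525 mg/L
Dose 3 (30 mg at t=18 h): 30·exp(−0.05776·28) = 5.953 mg/L
Dose 4 (55 mg at t=27 h): 55·exp(−0.05776·19) = 18.354 mg/L
Dose 5 (440 mg at t=36 h): 440·exp(−0.05776·10) = 246.942 mg/L
Dose 6 (495 mg at t=45 h): 495·exp(−0.05776·1) = 467.218 mg/L
C(46) = 4.911 + 39.525 + 5.953 + 18.354 + 246.942 + 467.218 = 782.902 mg/L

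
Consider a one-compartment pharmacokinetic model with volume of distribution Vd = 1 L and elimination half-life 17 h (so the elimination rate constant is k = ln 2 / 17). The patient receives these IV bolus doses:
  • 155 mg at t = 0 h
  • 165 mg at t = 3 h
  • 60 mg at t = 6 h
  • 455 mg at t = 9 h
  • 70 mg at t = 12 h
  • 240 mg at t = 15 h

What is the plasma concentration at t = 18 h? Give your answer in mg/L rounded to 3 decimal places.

k = ln 2 / 17 = 0.04077 per h
Dose 1 (155 mg at t=0 h): 155·exp(−0.04077·18) = 74.404 mg/L
Dose 2 (165 mg at t=3 h): 165·exp(−0.04077·15) = 89.510 mg/L
Dose 3 (60 mg at t=6 h): 60·exp(−0.04077·12) = 36.784 mg/L
Dose 4 (455 mg at t=9 h): 455·exp(−0.04077·9) = 315.241 mg/L
Dose 5 (70 mg at t=12 h): 70·exp(−0.04077·6) = 54.809 mg/L
Dose 6 (240 mg at t=15 h): 240·exp(−0.04077·3) = 212.368 mg/L
C(18) = 74.404 + 89.510 + 36.784 + 315.241 + 54.809 + 212.368 = 783.115 mg/L

783.115 mg/L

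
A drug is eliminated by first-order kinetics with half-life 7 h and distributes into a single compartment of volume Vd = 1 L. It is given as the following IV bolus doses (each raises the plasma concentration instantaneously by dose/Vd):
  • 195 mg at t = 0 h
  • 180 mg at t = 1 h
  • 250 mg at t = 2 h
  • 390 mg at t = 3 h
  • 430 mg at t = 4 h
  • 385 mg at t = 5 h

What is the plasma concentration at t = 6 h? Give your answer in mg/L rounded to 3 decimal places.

k = ln 2 / 7 = 0.09902 per h
Dose 1 (195 mg at t=0 h): 195·exp(−0.09902·6) = 107.649 mg/L
Dose 2 (180 mg at t=1 h): 180·exp(−0.09902·5) = 109.711 mg/L
Dose 3 (250 mg at t=2 h): 250·exp(−0.09902·4) = 168.238 mg/L
Dose 4 (390 mg at t=3 h): 390·exp(−0.09902·3) = 289.769 mg/L
Dose 5 (430 mg at t=4 h): 430·exp(−0.09902·2) = 352.744 mg/L
Dose 6 (385 mg at t=5 h): 385·exp(−0.09902·1) = 348.704 mg/L
C(6) = 107.649 + 109.711 + 168.238 + 289.769 + 352.744 + 348.704 = 1376.814 mg/L

1376.814 mg/L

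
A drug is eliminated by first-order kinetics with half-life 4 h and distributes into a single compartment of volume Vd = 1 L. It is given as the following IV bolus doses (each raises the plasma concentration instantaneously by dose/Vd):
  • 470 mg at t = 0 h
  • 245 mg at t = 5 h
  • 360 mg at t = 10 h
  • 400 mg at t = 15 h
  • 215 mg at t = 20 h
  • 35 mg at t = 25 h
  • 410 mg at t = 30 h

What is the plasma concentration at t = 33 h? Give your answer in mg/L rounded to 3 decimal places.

302.961 mg/L

k = ln 2 / 4 = 0.17329 per h
Dose 1 (470 mg at t=0 h): 470·exp(−0.17329·33) = 1.544 mg/L
Dose 2 (245 mg at t=5 h): 245·exp(−0.17329·28) = 1.914 mg/L
Dose 3 (360 mg at t=10 h): 360·exp(−0.17329·23) = 6.689 mg/L
Dose 4 (400 mg at t=15 h): 400·exp(−0.17329·18) = 17.678 mg/L
Dose 5 (215 mg at t=20 h): 215·exp(−0.17329·13) = 22.599 mg/L
Dose 6 (35 mg at t=25 h): 35·exp(−0.17329·8) = 8.750 mg/L
Dose 7 (410 mg at t=30 h): 410·exp(−0.17329·3) = 243.787 mg/L
C(33) = 1.544 + 1.914 + 6.689 + 17.678 + 22.599 + 8.750 + 243.787 = 302.961 mg/L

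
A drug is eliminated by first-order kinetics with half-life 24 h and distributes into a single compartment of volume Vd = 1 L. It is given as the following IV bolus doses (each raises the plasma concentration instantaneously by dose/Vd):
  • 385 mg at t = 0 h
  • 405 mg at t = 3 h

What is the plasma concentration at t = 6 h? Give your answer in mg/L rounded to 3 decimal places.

695.132 mg/L

k = ln 2 / 24 = 0.02888 per h
Dose 1 (385 mg at t=0 h): 385·exp(−0.02888·6) = 323.745 mg/L
Dose 2 (405 mg at t=3 h): 405·exp(−0.02888·3) = 371.387 mg/L
C(6) = 323.745 + 371.387 = 695.132 mg/L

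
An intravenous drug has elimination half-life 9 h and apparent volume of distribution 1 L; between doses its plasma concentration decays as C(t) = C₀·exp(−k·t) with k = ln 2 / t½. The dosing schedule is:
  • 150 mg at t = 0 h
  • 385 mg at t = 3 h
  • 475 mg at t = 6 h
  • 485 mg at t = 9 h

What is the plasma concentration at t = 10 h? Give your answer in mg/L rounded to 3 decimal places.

1092.109 mg/L

k = ln 2 / 9 = 0.07702 per h
Dose 1 (150 mg at t=0 h): 150·exp(−0.07702·10) = 69.441 mg/L
Dose 2 (385 mg at t=3 h): 385·exp(−0.07702·7) = 224.557 mg/L
Dose 3 (475 mg at t=6 h): 475·exp(−0.07702·4) = 349.062 mg/L
Dose 4 (485 mg at t=9 h): 485·exp(−0.07702·1) = 449.049 mg/L
C(10) = 69.441 + 224.557 + 349.062 + 449.049 = 1092.109 mg/L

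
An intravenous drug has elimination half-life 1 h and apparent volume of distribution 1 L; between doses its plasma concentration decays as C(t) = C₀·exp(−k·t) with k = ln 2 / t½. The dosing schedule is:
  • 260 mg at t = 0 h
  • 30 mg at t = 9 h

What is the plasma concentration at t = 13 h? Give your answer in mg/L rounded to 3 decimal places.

1.907 mg/L

k = ln 2 / 1 = 0.69315 per h
Dose 1 (260 mg at t=0 h): 260·exp(−0.69315·13) = 0.032 mg/L
Dose 2 (30 mg at t=9 h): 30·exp(−0.69315·4) = 1.875 mg/L
C(13) = 0.032 + 1.875 = 1.907 mg/L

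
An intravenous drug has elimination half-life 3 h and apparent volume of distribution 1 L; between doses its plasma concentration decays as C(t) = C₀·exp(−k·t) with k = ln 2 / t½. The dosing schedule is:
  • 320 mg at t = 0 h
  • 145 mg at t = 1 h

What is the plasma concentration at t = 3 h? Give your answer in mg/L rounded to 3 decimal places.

251.344 mg/L

k = ln 2 / 3 = 0.23105 per h
Dose 1 (320 mg at t=0 h): 320·exp(−0.23105·3) = 160.000 mg/L
Dose 2 (145 mg at t=1 h): 145·exp(−0.23105·2) = 91.344 mg/L
C(3) = 160.000 + 91.344 = 251.344 mg/L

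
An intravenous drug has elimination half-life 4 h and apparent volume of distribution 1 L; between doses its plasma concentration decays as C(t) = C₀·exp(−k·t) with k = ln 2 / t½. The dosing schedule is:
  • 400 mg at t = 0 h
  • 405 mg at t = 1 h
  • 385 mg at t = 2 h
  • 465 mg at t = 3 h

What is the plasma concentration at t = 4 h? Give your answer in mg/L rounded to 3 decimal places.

1104.067 mg/L

k = ln 2 / 4 = 0.17329 per h
Dose 1 (400 mg at t=0 h): 400·exp(−0.17329·4) = 200.000 mg/L
Dose 2 (405 mg at t=1 h): 405·exp(−0.17329·3) = 240.814 mg/L
Dose 3 (385 mg at t=2 h): 385·exp(−0.17329·2) = 272.236 mg/L
Dose 4 (465 mg at t=3 h): 465·exp(−0.17329·1) = 391.017 mg/L
C(4) = 200.000 + 240.814 + 272.236 + 391.017 = 1104.067 mg/L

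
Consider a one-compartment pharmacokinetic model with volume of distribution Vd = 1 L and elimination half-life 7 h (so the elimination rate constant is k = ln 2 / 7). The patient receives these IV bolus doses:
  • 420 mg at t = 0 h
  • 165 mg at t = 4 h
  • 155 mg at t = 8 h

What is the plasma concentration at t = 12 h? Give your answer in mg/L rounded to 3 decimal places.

307.026 mg/L

k = ln 2 / 7 = 0.09902 per h
Dose 1 (420 mg at t=0 h): 420·exp(−0.09902·12) = 127.996 mg/L
Dose 2 (165 mg at t=4 h): 165·exp(−0.09902·8) = 74.722 mg/L
Dose 3 (155 mg at t=8 h): 155·exp(−0.09902·4) = 104.307 mg/L
C(12) = 127.996 + 74.722 + 104.307 = 307.026 mg/L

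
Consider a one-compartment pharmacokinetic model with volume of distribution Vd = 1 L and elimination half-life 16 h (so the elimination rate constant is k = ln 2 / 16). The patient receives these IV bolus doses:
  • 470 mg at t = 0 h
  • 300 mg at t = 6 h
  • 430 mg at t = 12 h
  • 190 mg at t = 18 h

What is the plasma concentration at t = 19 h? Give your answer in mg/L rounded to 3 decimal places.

876.640 mg/L

k = ln 2 / 16 = 0.04332 per h
Dose 1 (470 mg at t=0 h): 470·exp(−0.04332·19) = 206.360 mg/L
Dose 2 (300 mg at t=6 h): 300·exp(−0.04332·13) = 170.818 mg/L
Dose 3 (430 mg at t=12 h): 430·exp(−0.04332·7) = 317.518 mg/L
Dose 4 (190 mg at t=18 h): 190·exp(−0.04332·1) = 181.945 mg/L
C(19) = 206.360 + 170.818 + 317.518 + 181.945 = 876.640 mg/L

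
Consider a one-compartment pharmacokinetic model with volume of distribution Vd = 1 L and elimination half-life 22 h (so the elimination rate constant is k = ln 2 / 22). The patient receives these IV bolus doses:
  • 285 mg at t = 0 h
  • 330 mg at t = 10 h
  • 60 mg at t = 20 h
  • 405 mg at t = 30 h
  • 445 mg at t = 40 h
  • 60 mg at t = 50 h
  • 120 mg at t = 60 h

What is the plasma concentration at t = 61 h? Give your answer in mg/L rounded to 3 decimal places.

665.191 mg/L

k = ln 2 / 22 = 0.03151 per h
Dose 1 (285 mg at t=0 h): 285·exp(−0.03151·61) = 41.703 mg/L
Dose 2 (330 mg at t=10 h): 330·exp(−0.03151·51) = 66.172 mg/L
Dose 3 (60 mg at t=20 h): 60·exp(−0.03151·41) = 16.487 mg/L
Dose 4 (405 mg at t=30 h): 405·exp(−0.03151·31) = 152.502 mg/L
Dose 5 (445 mg at t=40 h): 445·exp(−0.03151·21) = 229.622 mg/L
Dose 6 (60 mg at t=50 h): 60·exp(−0.03151·11) = 42.426 mg/L
Dose 7 (120 mg at t=60 h): 120·exp(−0.03151·1) = 116.278 mg/L
C(61) = 41.703 + 66.172 + 16.487 + 152.502 + 229.622 + 42.426 + 116.278 = 665.191 mg/L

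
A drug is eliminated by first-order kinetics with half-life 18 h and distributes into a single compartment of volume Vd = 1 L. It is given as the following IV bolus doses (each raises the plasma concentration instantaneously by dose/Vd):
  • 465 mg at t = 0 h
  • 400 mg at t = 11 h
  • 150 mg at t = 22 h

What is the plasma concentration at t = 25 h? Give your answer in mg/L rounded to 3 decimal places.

k = ln 2 / 18 = 0.03851 per h
Dose 1 (465 mg at t=0 h): 465·exp(−0.03851·25) = 177.564 mg/L
Dose 2 (400 mg at t=11 h): 400·exp(−0.03851·14) = 233.306 mg/L
Dose 3 (150 mg at t=22 h): 150·exp(−0.03851·3) = 133.635 mg/L
C(25) = 177.564 + 233.306 + 133.635 = 544.505 mg/L

544.505 mg/L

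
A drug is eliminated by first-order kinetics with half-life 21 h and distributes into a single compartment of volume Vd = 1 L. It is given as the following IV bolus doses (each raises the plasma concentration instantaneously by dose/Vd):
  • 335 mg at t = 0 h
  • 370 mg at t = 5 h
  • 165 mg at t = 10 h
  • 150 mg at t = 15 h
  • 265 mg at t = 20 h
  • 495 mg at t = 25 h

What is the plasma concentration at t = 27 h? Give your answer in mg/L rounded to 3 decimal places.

1185.195 mg/L

k = ln 2 / 21 = 0.03301 per h
Dose 1 (335 mg at t=0 h): 335·exp(−0.03301·27) = 137.406 mg/L
Dose 2 (370 mg at t=5 h): 370·exp(−0.03301·22) = 178.993 mg/L
Dose 3 (165 mg at t=10 h): 165·exp(−0.03301·17) = 94.144 mg/L
Dose 4 (150 mg at t=15 h): 150·exp(−0.03301·12) = 100.943 mg/L
Dose 5 (265 mg at t=20 h): 265·exp(−0.03301·7) = 210.331 mg/L
Dose 6 (495 mg at t=25 h): 495·exp(−0.03301·2) = 463.378 mg/L
C(27) = 137.406 + 178.993 + 94.144 + 100.943 + 210.331 + 463.378 = 1185.195 mg/L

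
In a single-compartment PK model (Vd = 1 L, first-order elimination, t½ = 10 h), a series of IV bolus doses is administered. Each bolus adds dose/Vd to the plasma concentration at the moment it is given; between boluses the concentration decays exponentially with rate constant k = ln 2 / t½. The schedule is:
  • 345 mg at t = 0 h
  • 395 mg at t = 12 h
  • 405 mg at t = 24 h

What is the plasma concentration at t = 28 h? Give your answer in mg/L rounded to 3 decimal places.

486.772 mg/L

k = ln 2 / 10 = 0.06931 per h
Dose 1 (345 mg at t=0 h): 345·exp(−0.06931·28) = 49.538 mg/L
Dose 2 (395 mg at t=12 h): 395·exp(−0.06931·16) = 130.301 mg/L
Dose 3 (405 mg at t=24 h): 405·exp(−0.06931·4) = 306.933 mg/L
C(28) = 49.538 + 130.301 + 306.933 = 486.772 mg/L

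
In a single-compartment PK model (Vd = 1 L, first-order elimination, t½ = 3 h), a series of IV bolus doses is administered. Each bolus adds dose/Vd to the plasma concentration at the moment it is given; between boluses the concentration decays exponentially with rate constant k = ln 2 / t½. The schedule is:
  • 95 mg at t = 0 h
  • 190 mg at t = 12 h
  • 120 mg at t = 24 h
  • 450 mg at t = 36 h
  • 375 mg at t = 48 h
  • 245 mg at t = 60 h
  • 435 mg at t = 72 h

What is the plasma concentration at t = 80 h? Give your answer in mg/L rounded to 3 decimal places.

71.168 mg/L

k = ln 2 / 3 = 0.23105 per h
Dose 1 (95 mg at t=0 h): 95·exp(−0.23105·80) = 0.000 mg/L
Dose 2 (190 mg at t=12 h): 190·exp(−0.23105·68) = 0.000 mg/L
Dose 3 (120 mg at t=24 h): 120·exp(−0.23105·56) = 0.000 mg/L
Dose 4 (450 mg at t=36 h): 450·exp(−0.23105·44) = 0.017 mg/L
Dose 5 (375 mg at t=48 h): 375·exp(−0.23105·32) = 0.231 mg/L
Dose 6 (245 mg at t=60 h): 245·exp(−0.23105·20) = 2.412 mg/L
Dose 7 (435 mg at t=72 h): 435·exp(−0.23105·8) = 68.508 mg/L
C(80) = 0.000 + 0.000 + 0.000 + 0.017 + 0.231 + 2.412 + 68.508 = 71.168 mg/L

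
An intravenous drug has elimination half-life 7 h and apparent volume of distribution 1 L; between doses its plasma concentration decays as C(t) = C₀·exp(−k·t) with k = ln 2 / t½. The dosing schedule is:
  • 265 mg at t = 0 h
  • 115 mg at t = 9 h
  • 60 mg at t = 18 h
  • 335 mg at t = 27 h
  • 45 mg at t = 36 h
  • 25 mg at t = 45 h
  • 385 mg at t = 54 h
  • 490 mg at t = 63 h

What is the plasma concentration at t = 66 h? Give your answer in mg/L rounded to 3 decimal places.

495.185 mg/L

k = ln 2 / 7 = 0.09902 per h
Dose 1 (265 mg at t=0 h): 265·exp(−0.09902·66) = 0.385 mg/L
Dose 2 (115 mg at t=9 h): 115·exp(−0.09902·57) = 0.407 mg/L
Dose 3 (60 mg at t=18 h): 60·exp(−0.09902·48) = 0.518 mg/L
Dose 4 (335 mg at t=27 h): 335·exp(−0.09902·39) = 7.045 mg/L
Dose 5 (45 mg at t=36 h): 45·exp(−0.09902·30) = 2.307 mg/L
Dose 6 (25 mg at t=45 h): 25·exp(−0.09902·21) = 3.125 mg/L
Dose 7 (385 mg at t=54 h): 385·exp(−0.09902·12) = 117.330 mg/L
Dose 8 (490 mg at t=63 h): 490·exp(−0.09902·3) = 364.069 mg/L
C(66) = 0.385 + 0.407 + 0.518 + 7.045 + 2.307 + 3.125 + 117.330 + 364.069 = 495.185 mg/L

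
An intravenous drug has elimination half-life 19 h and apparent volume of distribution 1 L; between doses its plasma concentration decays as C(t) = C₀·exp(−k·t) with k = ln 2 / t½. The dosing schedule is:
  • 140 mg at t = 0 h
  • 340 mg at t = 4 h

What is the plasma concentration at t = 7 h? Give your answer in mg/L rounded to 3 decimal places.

413.201 mg/L

k = ln 2 / 19 = 0.03648 per h
Dose 1 (140 mg at t=0 h): 140·exp(−0.03648·7) = 108.448 mg/L
Dose 2 (340 mg at t=4 h): 340·exp(−0.03648·3) = 304.753 mg/L
C(7) = 108.448 + 304.753 = 413.201 mg/L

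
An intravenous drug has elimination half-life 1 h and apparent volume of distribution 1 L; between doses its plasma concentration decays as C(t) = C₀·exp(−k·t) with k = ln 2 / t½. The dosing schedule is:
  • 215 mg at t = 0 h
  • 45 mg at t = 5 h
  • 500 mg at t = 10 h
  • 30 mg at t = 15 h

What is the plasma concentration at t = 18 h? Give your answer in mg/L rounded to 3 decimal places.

k = ln 2 / 1 = 0.69315 per h
Dose 1 (215 mg at t=0 h): 215·exp(−0.69315·18) = 0.001 mg/L
Dose 2 (45 mg at t=5 h): 45·exp(−0.69315·13) = 0.005 mg/L
Dose 3 (500 mg at t=10 h): 500·exp(−0.69315·8) = 1.953 mg/L
Dose 4 (30 mg at t=15 h): 30·exp(−0.69315·3) = 3.750 mg/L
C(18) = 0.001 + 0.005 + 1.953 + 3.750 = 5.709 mg/L

5.709 mg/L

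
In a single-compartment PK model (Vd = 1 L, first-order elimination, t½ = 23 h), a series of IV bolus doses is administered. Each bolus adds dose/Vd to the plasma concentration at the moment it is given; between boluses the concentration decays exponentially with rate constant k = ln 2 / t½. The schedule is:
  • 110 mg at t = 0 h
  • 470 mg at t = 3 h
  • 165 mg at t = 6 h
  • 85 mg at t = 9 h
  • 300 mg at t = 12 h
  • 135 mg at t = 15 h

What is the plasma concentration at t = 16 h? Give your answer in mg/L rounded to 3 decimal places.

973.393 mg/L

k = ln 2 / 23 = 0.03014 per h
Dose 1 (110 mg at t=0 h): 110·exp(−0.03014·16) = 67.917 mg/L
Dose 2 (470 mg at t=3 h): 470·exp(−0.03014·13) = 317.651 mg/L
Dose 3 (165 mg at t=6 h): 165·exp(−0.03014·10) = 122.068 mg/L
Dose 4 (85 mg at t=9 h): 85·exp(−0.03014·7) = 68.834 mg/L
Dose 5 (300 mg at t=12 h): 300·exp(−0.03014·4) = 265.931 mg/L
Dose 6 (135 mg at t=15 h): 135·exp(−0.03014·1) = 130.992 mg/L
C(16) = 67.917 + 317.651 + 122.068 + 68.834 + 265.931 + 130.992 = 973.393 mg/L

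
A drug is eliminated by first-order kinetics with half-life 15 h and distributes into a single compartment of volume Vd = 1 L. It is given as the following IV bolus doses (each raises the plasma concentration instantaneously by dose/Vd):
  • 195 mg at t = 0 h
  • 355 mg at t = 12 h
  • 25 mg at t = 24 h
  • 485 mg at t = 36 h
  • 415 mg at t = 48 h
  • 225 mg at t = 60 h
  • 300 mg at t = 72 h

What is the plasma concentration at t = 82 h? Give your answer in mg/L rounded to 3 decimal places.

k = ln 2 / 15 = 0.04621 per h
Dose 1 (195 mg at t=0 h): 195·exp(−0.04621·82) = 4.410 mg/L
Dose 2 (355 mg at t=12 h): 355·exp(−0.04621·70) = 13.977 mg/L
Dose 3 (25 mg at t=24 h): 25·exp(−0.04621·58) = 1.714 mg/L
Dose 4 (485 mg at t=36 h): 485·exp(−0.04621·46) = 57.887 mg/L
Dose 5 (415 mg at t=48 h): 415·exp(−0.04621·34) = 86.241 mg/L
Dose 6 (225 mg at t=60 h): 225·exp(−0.04621·22) = 81.409 mg/L
Dose 7 (300 mg at t=72 h): 300·exp(−0.04621·10) = 188.988 mg/L
C(82) = 4.410 + 13.977 + 1.714 + 57.887 + 86.241 + 81.409 + 188.988 = 434.626 mg/L

434.626 mg/L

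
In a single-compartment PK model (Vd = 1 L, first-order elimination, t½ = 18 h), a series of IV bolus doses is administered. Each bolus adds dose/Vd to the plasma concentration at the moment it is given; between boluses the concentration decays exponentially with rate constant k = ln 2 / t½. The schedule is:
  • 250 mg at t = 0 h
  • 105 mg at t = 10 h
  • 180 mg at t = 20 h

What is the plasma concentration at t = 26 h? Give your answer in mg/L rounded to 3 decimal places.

k = ln 2 / 18 = 0.03851 per h
Dose 1 (250 mg at t=0 h): 250·exp(−0.03851·26) = 91.858 mg/L
Dose 2 (105 mg at t=10 h): 105·exp(−0.03851·16) = 56.703 mg/L
Dose 3 (180 mg at t=20 h): 180·exp(−0.03851·6) = 142.866 mg/L
C(26) = 91.858 + 56.703 + 142.866 = 291.428 mg/L

291.428 mg/L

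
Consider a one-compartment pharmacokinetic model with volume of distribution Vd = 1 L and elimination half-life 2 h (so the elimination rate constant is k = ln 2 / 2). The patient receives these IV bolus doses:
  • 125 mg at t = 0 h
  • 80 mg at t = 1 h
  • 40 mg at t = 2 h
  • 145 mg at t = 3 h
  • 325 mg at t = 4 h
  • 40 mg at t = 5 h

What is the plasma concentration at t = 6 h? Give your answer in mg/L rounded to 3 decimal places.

281.817 mg/L

k = ln 2 / 2 = 0.34657 per h
Dose 1 (125 mg at t=0 h): 125·exp(−0.34657·6) = 15.625 mg/L
Dose 2 (80 mg at t=1 h): 80·exp(−0.34657·5) = 14.142 mg/L
Dose 3 (40 mg at t=2 h): 40·exp(−0.34657·4) = 10.000 mg/L
Dose 4 (145 mg at t=3 h): 145·exp(−0.34657·3) = 51.265 mg/L
Dose 5 (325 mg at t=4 h): 325·exp(−0.34657·2) = 162.500 mg/L
Dose 6 (40 mg at t=5 h): 40·exp(−0.34657·1) = 28.284 mg/L
C(6) = 15.625 + 14.142 + 10.000 + 51.265 + 162.500 + 28.284 = 281.817 mg/L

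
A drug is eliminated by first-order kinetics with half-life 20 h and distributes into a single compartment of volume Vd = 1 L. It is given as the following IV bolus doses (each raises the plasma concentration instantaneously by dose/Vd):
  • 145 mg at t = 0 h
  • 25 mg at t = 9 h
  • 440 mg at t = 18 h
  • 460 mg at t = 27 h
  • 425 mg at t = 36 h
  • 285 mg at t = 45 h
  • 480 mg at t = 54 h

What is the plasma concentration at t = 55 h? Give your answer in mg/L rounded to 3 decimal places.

1208.160 mg/L

k = ln 2 / 20 = 0.03466 per h
Dose 1 (145 mg at t=0 h): 145·exp(−0.03466·55) = 21.554 mg/L
Dose 2 (25 mg at t=9 h): 25·exp(−0.03466·46) = 5.077 mg/L
Dose 3 (440 mg at t=18 h): 440·exp(−0.03466·37) = 122.053 mg/L
Dose 4 (460 mg at t=27 h): 460·exp(−0.03466·28) = 174.307 mg/L
Dose 5 (425 mg at t=36 h): 425·exp(−0.03466·19) = 219.994 mg/L
Dose 6 (285 mg at t=45 h): 285·exp(−0.03466·10) = 201.525 mg/L
Dose 7 (480 mg at t=54 h): 480·exp(−0.03466·1) = 463.649 mg/L
C(55) = 21.554 + 5.077 + 122.053 + 174.307 + 219.994 + 201.525 + 463.649 = 1208.160 mg/L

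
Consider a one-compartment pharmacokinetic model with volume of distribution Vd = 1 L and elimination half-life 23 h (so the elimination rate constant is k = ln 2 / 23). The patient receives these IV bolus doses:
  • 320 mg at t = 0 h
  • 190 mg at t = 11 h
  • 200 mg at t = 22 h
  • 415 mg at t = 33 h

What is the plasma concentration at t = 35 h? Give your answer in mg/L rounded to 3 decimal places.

729.521 mg/L

k = ln 2 / 23 = 0.03014 per h
Dose 1 (320 mg at t=0 h): 320·exp(−0.03014·35) = 111.445 mg/L
Dose 2 (190 mg at t=11 h): 190·exp(−0.03014·24) = 92.180 mg/L
Dose 3 (200 mg at t=22 h): 200·exp(−0.03014·13) = 135.171 mg/L
Dose 4 (415 mg at t=33 h): 415·exp(−0.03014·2) = 390.725 mg/L
C(35) = 111.445 + 92.180 + 135.171 + 390.725 = 729.521 mg/L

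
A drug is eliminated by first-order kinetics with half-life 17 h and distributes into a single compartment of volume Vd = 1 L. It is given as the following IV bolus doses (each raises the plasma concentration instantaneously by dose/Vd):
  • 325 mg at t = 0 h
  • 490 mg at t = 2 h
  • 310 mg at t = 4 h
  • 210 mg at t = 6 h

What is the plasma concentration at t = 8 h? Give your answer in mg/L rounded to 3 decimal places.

1075.110 mg/L

k = ln 2 / 17 = 0.04077 per h
Dose 1 (325 mg at t=0 h): 325·exp(−0.04077·8) = 234.543 mg/L
Dose 2 (490 mg at t=2 h): 490·exp(−0.04077·6) = 383.663 mg/L
Dose 3 (310 mg at t=4 h): 310·exp(−0.04077·4) = 263.349 mg/L
Dose 4 (210 mg at t=6 h): 210·exp(−0.04077·2) = 193.555 mg/L
C(8) = 234.543 + 383.663 + 263.349 + 193.555 = 1075.110 mg/L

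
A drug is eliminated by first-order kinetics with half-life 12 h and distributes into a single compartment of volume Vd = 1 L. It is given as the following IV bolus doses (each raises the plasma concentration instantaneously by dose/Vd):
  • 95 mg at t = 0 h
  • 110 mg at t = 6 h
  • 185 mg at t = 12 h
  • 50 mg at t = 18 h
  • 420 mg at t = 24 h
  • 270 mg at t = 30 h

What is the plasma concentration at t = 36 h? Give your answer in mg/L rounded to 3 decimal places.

496.167 mg/L

k = ln 2 / 12 = 0.05776 per h
Dose 1 (95 mg at t=0 h): 95·exp(−0.05776·36) = 11.875 mg/L
Dose 2 (110 mg at t=6 h): 110·exp(−0.05776·30) = 19.445 mg/L
Dose 3 (185 mg at t=12 h): 185·exp(−0.05776·24) = 46.250 mg/L
Dose 4 (50 mg at t=18 h): 50·exp(−0.05776·18) = 17.678 mg/L
Dose 5 (420 mg at t=24 h): 420·exp(−0.05776·12) = 210.000 mg/L
Dose 6 (270 mg at t=30 h): 270·exp(−0.05776·6) = 190.919 mg/L
C(36) = 11.875 + 19.445 + 46.250 + 17.678 + 210.000 + 190.919 = 496.167 mg/L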